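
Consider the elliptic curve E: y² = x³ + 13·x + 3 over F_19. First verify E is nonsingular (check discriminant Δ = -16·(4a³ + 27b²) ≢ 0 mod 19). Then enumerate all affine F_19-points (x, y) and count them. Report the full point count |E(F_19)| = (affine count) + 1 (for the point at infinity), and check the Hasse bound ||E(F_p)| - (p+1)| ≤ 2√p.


Affine points = {(1, 6), (1, 13), (4, 9), (4, 10), (7, 0), (8, 7), (8, 12), (12, 5), (12, 14), (15, 1), (15, 18), (17, 8), (17, 11)}; affine count = 13; |E(F_19)| = 14.

Discriminant check: Δ ∝ 4a³ + 27b² = 4·13³ + 27·3² = 4·2197 + 27·9 ≡ 6 (mod 19). Nonzero ⇒ E is nonsingular.
For each x ∈ F_19, compute rhs = x³ + 13·x + 3 mod 19, then count y ∈ F_19 with y² ≡ rhs.
  x = 0: rhs = 3, matching y values: none (0 points).
  x = 1: rhs = 17, matching y values: 6, 13 (2 points).
  x = 2: rhs = 18, matching y values: none (0 points).
  x = 3: rhs = 12, matching y values: none (0 points).
  x = 4: rhs = 5, matching y values: 9, 10 (2 points).
  x = 5: rhs = 3, matching y values: none (0 points).
  x = 6: rhs = 12, matching y values: none (0 points).
  x = 7: rhs = 0, matching y values: 0 (1 points).
  x = 8: rhs = 11, matching y values: 7, 12 (2 points).
  x = 9: rhs = 13, matching y values: none (0 points).
  x = 10: rhs = 12, matching y values: none (0 points).
  x = 11: rhs = 14, matching y values: none (0 points).
  x = 12: rhs = 6, matching y values: 5, 14 (2 points).
  x = 13: rhs = 13, matching y values: none (0 points).
  x = 14: rhs = 3, matching y values: none (0 points).
  x = 15: rhs = 1, matching y values: 1, 18 (2 points).
  x = 16: rhs = 13, matching y values: none (0 points).
  x = 17: rhs = 7, matching y values: 8, 11 (2 points).
  x = 18: rhs = 8, matching y values: none (0 points).
Total affine count: 13.
Full point count |E(F_19)| = 13 + 1 = 14.
Hasse bound: |14 − (19+1)| = |-6| = 6 ≤ 2√19 ≈ 8.7178 ✓.


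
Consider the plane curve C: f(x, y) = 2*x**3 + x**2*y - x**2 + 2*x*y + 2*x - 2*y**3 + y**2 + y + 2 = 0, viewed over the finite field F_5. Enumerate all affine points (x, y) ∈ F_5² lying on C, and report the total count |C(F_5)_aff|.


Affine F_5-points: {(0, 3), (1, 0), (2, 3), (3, 4), (4, 2), (4, 4)}; count = 6.

For each of the 25 pairs (x, y) ∈ F_5², evaluate f(x, y) mod 5. Record the zeros.
  x = 0: [0↦2, 1↦2, 2↦2, 3↦0, 4↦4]  zeros at y ∈ {3}
  x = 1: [0↦0, 1↦3, 2↦1, 3↦2, 4↦4]  zeros at y ∈ {0}
  x = 2: [0↦3, 1↦1, 2↦4, 3↦0, 4↦2]  zeros at y ∈ {3}
  x = 3: [0↦3, 1↦3, 2↦3, 3↦1, 4↦0]  zeros at y ∈ {4}
  x = 4: [0↦2, 1↦1, 2↦0, 3↦2, 4↦0]  zeros at y ∈ {2, 4}
Collecting zeros: affine points = {(0, 3), (1, 0), (2, 3), (3, 4), (4, 2), (4, 4)}.
Total count |C(F_5)_aff| = 6.


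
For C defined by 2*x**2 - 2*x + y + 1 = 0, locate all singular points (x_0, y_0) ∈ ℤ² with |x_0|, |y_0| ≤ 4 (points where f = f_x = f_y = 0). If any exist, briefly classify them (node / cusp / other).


No singular points in the scanned grid; C is smooth there.

Compute partial derivatives:
  f_x = 4*x - 2.
  f_y = 1.
f_y = 1 is a nonzero constant, so f_y never vanishes: no point (x, y) can satisfy f = f_x = f_y = 0. In particular no (x, y) ∈ {−4, ..., 4}² is singular; the curve is smooth.


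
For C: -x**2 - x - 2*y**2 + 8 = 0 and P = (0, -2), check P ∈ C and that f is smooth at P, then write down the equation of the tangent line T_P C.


Tangent line at P: -x + 8*y + 16 = 0.

Step 1: f(0, -2) = 0, so P lies on C.
Step 2: partial derivatives
  f_x(x, y) = -2*x - 1, f_y(x, y) = -4*y.
  f_x(P) = -1, f_y(P) = 8 (gradient nonzero, so P is smooth).
Step 3: tangent line at P: -1·(x − 0) + 8·(y − -2) = 0.
Expanding: -x + 8*y + 16 = 0.


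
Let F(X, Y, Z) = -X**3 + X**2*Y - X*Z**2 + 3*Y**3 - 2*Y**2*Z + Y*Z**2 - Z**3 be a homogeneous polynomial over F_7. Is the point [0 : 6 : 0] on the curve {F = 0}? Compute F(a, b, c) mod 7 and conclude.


F(0,6,0) ≡ 4 (mod 7); P is NOT on the curve.

Evaluate F(0, 6, 0) term-by-term (mod 7).
  -X**3 ↦ -1·0·1·1 = 0
  X**2*Y ↦ 1·0·6·1 = 0
  -X*Z**2 ↦ -1·0·1·0 = 0
  3*Y**3 ↦ 3·1·216·1 = 648
  -2*Y**2*Z ↦ -2·1·36·0 = 0
  Y*Z**2 ↦ 1·1·6·0 = 0
  -Z**3 ↦ -1·1·1·0 = 0
Sum: F(0, 6, 0) = (0) + (0) + (0) + (648) + (0) + (0) + (0) = 648.
Reducing mod 7: 648 ≡ 4 (mod 7).
Since F(a, b, c) ≡ 4 ≠ 0 (mod 7), P does NOT lie on the curve.


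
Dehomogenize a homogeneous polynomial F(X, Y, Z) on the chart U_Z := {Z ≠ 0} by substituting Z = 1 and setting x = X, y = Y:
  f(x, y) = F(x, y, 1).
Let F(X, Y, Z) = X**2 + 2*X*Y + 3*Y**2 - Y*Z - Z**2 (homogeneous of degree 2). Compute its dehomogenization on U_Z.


f(x, y) = x**2 + 2*x*y + 3*y**2 - y - 1

On U_Z we set Z = 1. Each monomial c·X^i·Y^j·Z^k in F becomes c·x^i·y^j·1^k = c·x^i·y^j.
Substituting Z = 1: F(X, Y, 1) = x**2 + 2*x*y + 3*y**2 - y - 1.
Note: deg(f) ≤ deg(F) = 2; strict inequality happens when F is divisible by Z (lost terms).


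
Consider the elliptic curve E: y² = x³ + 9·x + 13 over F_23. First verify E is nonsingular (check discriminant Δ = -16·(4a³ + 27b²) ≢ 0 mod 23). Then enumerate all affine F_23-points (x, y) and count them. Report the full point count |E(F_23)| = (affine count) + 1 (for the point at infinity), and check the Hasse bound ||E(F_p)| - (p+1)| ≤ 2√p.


Affine points = {(0, 6), (0, 17), (1, 0), (2, 4), (2, 19), (9, 8), (9, 15), (12, 3), (12, 20), (13, 2), (13, 21), (14, 10), (14, 13), (15, 2), (15, 21), (18, 2), (18, 21), (22, 7), (22, 16)}; affine count = 19; |E(F_23)| = 20.

Discriminant check: Δ ∝ 4a³ + 27b² = 4·9³ + 27·13² = 4·729 + 27·169 ≡ 4 (mod 23). Nonzero ⇒ E is nonsingular.
For each x ∈ F_23, compute rhs = x³ + 9·x + 13 mod 23, then count y ∈ F_23 with y² ≡ rhs.
  x = 0: rhs = 13, matching y values: 6, 17 (2 points).
  x = 1: rhs = 0, matching y values: 0 (1 points).
  x = 2: rhs = 16, matching y values: 4, 19 (2 points).
  x = 3: rhs = 21, matching y values: none (0 points).
  x = 4: rhs = 21, matching y values: none (0 points).
  x = 5: rhs = 22, matching y values: none (0 points).
  x = 6: rhs = 7, matching y values: none (0 points).
  x = 7: rhs = 5, matching y values: none (0 points).
  x = 8: rhs = 22, matching y values: none (0 points).
  x = 9: rhs = 18, matching y values: 8, 15 (2 points).
  x = 10: rhs = 22, matching y values: none (0 points).
  x = 11: rhs = 17, matching y values: none (0 points).
  x = 12: rhs = 9, matching y values: 3, 20 (2 points).
  x = 13: rhs = 4, matching y values: 2, 21 (2 points).
  x = 14: rhs = 8, matching y values: 10, 13 (2 points).
  x = 15: rhs = 4, matching y values: 2, 21 (2 points).
  x = 16: rhs = 21, matching y values: none (0 points).
  x = 17: rhs = 19, matching y values: none (0 points).
  x = 18: rhs = 4, matching y values: 2, 21 (2 points).
  x = 19: rhs = 5, matching y values: none (0 points).
  x = 20: rhs = 5, matching y values: none (0 points).
  x = 21: rhs = 10, matching y values: none (0 points).
  x = 22: rhs = 3, matching y values: 7, 16 (2 points).
Total affine count: 19.
Full point count |E(F_23)| = 19 + 1 = 20.
Hasse bound: |20 − (23+1)| = |-4| = 4 ≤ 2√23 ≈ 9.5917 ✓.


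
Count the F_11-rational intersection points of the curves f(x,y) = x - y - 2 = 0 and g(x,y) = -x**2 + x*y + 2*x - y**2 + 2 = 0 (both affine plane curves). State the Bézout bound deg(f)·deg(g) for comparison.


Common zeros: ∅; count = 0; Bézout bound = 2.

deg(f) = 1, deg(g) = 2, so Bézout bound = 2.
Scan x ∈ F_11. For each x, list the y ∈ F_11 with f(x, y) ≡ 0 and those with g(x, y) ≡ 0 (mod 11); the common zeros in that column are the intersection.
  x = 0: f ≡ 0 at y ∈ {9}; g ≡ 0 at y ∈ ∅; common: ∅.
  x = 1: f ≡ 0 at y ∈ {10}; g ≡ 0 at y ∈ ∅; common: ∅.
  x = 2: f ≡ 0 at y ∈ {0}; g ≡ 0 at y ∈ {6, 7}; common: ∅.
  x = 3: f ≡ 0 at y ∈ {1}; g ≡ 0 at y ∈ {5, 9}; common: ∅.
  x = 4: f ≡ 0 at y ∈ {2}; g ≡ 0 at y ∈ {5, 10}; common: ∅.
  x = 5: f ≡ 0 at y ∈ {3}; g ≡ 0 at y ∈ ∅; common: ∅.
  x = 6: f ≡ 0 at y ∈ {4}; g ≡ 0 at y ∈ {0, 6}; common: ∅.
  x = 7: f ≡ 0 at y ∈ {5}; g ≡ 0 at y ∈ {0, 7}; common: ∅.
  x = 8: f ≡ 0 at y ∈ {6}; g ≡ 0 at y ∈ {9, 10}; common: ∅.
  x = 9: f ≡ 0 at y ∈ {7}; g ≡ 0 at y ∈ ∅; common: ∅.
  x = 10: f ≡ 0 at y ∈ {8}; g ≡ 0 at y ∈ ∅; common: ∅.
Collecting: common zeros = ∅, so the count is 0.
Comparison with the Bézout bound: 0 ≤ 2 = deg(f)·deg(g), as expected for curves with no common component (the affine F_11-count falls short of the bound because intersections may lie at infinity, over extension fields, or carry multiplicity).


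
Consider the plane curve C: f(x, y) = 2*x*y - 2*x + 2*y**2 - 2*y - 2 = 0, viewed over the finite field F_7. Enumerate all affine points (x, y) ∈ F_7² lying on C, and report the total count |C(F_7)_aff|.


Affine F_7-points: {(1, 3), (1, 4), (4, 5), (4, 6), (6, 0), (6, 2)}; count = 6.

For each of the 49 pairs (x, y) ∈ F_7², evaluate f(x, y) mod 7. Record the zeros.
  x = 0: [0↦5, 1↦5, 2↦2, 3↦3, 4↦1, 5↦3, 6↦2]  zeros at y ∈ ∅
  x = 1: [0↦3, 1↦5, 2↦4, 3↦0, 4↦0, 5↦4, 6↦5]  zeros at y ∈ {3, 4}
  x = 2: [0↦1, 1↦5, 2↦6, 3↦4, 4↦6, 5↦5, 6↦1]  zeros at y ∈ ∅
  x = 3: [0↦6, 1↦5, 2↦1, 3↦1, 4↦5, 5↦6, 6↦4]  zeros at y ∈ ∅
  x = 4: [0↦4, 1↦5, 2↦3, 3↦5, 4↦4, 5↦0, 6↦0]  zeros at y ∈ {5, 6}
  x = 5: [0↦2, 1↦5, 2↦5, 3↦2, 4↦3, 5↦1, 6↦3]  zeros at y ∈ ∅
  x = 6: [0↦0, 1↦5, 2↦0, 3↦6, 4↦2, 5↦2, 6↦6]  zeros at y ∈ {0, 2}
Collecting zeros: affine points = {(1, 3), (1, 4), (4, 5), (4, 6), (6, 0), (6, 2)}.
Total count |C(F_7)_aff| = 6.


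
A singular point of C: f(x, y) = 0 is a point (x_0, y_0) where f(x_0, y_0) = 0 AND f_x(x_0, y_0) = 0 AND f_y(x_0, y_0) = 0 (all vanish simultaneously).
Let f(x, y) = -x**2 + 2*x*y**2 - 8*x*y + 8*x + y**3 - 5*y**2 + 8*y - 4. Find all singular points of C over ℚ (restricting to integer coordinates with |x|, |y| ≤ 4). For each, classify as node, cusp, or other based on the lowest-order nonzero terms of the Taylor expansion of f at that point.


Singular points: {(0, 2)}; classification: node.

Compute partial derivatives:
  f_x = -2*x + 2*y**2 - 8*y + 8.
  f_y = 4*x*y - 8*x + 3*y**2 - 10*y + 8.
Scan x_0 ∈ {−4, ..., 4}. For each x_0, f_y(x_0, y) is a polynomial in y; find its integer roots y ∈ {−4, ..., 4}, then test f_x and f at those candidates.
  x = -4: f_y(-4, y) = 3*y**2 - 26*y + 40; vanishes at y ∈ {2}. (-4, 2): f_x = 8 ≠ 0.
  x = -3: f_y(-3, y) = 3*y**2 - 22*y + 32; vanishes at y ∈ {2}. (-3, 2): f_x = 6 ≠ 0.
  x = -2: f_y(-2, y) = 3*y**2 - 18*y + 24; vanishes at y ∈ {2, 4}. (-2, 2): f_x = 4 ≠ 0; (-2, 4): f_x = 12 ≠ 0.
  x = -1: f_y(-1, y) = 3*y**2 - 14*y + 16; vanishes at y ∈ {2}. (-1, 2): f_x = 2 ≠ 0.
  x = 0: f_y(0, y) = 3*y**2 - 10*y + 8; vanishes at y ∈ {2}. (0, 2): f_x = 0, f = 0 — SINGULAR.
  x = 1: f_y(1, y) = 3*y**2 - 6*y; vanishes at y ∈ {0, 2}. (1, 0): f_x = 6 ≠ 0; (1, 2): f_x = -2 ≠ 0.
  x = 2: f_y(2, y) = 3*y**2 - 2*y - 8; vanishes at y ∈ {2}. (2, 2): f_x = -4 ≠ 0.
  x = 3: f_y(3, y) = 3*y**2 + 2*y - 16; vanishes at y ∈ {2}. (3, 2): f_x = -6 ≠ 0.
  x = 4: f_y(4, y) = 3*y**2 + 6*y - 24; vanishes at y ∈ {-4, 2}. (4, -4): f_x = 64 ≠ 0; (4, 2): f_x = -8 ≠ 0.
Only singular point on the grid: (0, 2).
Classify: substitute x = 0 + u, y = 2 + v and expand: f = -u**2 + 2*u*v**2 + v**3 + v**2.
No constant or linear terms (consistent with a singular point). Quadratic part: -u**2 + v**2. Cubic part: 2*u*v**2 + v**3.
The quadratic part v**2 - u**2 = (v − u)(v + u) splits into two distinct linear factors, so there are two distinct tangent lines y − 2 = ±(x − 0) — this is a node (ordinary double point).
Classification: node.


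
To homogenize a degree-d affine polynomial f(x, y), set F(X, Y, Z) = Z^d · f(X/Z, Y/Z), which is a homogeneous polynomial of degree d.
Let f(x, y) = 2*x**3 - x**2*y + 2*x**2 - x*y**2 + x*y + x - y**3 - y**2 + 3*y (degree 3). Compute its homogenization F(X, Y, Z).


F(X, Y, Z) = 2*X**3 - X**2*Y + 2*X**2*Z - X*Y**2 + X*Y*Z + X*Z**2 - Y**3 - Y**2*Z + 3*Y*Z**2

deg(f) = 3.
Substitute x = X/Z, y = Y/Z into f, then multiply by Z^3.
  monomial 2·x^3·y^0 ↦ 2·X^3·Y^0·Z^0.
  monomial -1·x^2·y^1 ↦ -1·X^2·Y^1·Z^0.
  monomial 2·x^2·y^0 ↦ 2·X^2·Y^0·Z^1.
  monomial -1·x^1·y^2 ↦ -1·X^1·Y^2·Z^0.
  monomial 1·x^1·y^1 ↦ 1·X^1·Y^1·Z^1.
  monomial 1·x^1·y^0 ↦ 1·X^1·Y^0·Z^2.
  monomial -1·x^0·y^3 ↦ -1·X^0·Y^3·Z^0.
  monomial -1·x^0·y^2 ↦ -1·X^0·Y^2·Z^1.
  monomial 3·x^0·y^1 ↦ 3·X^0·Y^1·Z^2.
Collecting: F(X, Y, Z) = 2*X**3 - X**2*Y + 2*X**2*Z - X*Y**2 + X*Y*Z + X*Z**2 - Y**3 - Y**2*Z + 3*Y*Z**2.


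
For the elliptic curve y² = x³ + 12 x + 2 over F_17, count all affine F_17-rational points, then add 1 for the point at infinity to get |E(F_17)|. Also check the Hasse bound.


Affine points = {(0, 6), (0, 11), (1, 7), (1, 10), (2, 0), (5, 0), (6, 1), (6, 16), (7, 2), (7, 15), (8, 7), (8, 10), (10, 0), (12, 2), (12, 15), (13, 3), (13, 14), (15, 2), (15, 15)}; affine count = 19; |E(F_17)| = 20.

Discriminant check: Δ ∝ 4a³ + 27b² = 4·12³ + 27·2² = 4·1728 + 27·4 ≡ 16 (mod 17). Nonzero ⇒ E is nonsingular.
For each x ∈ F_17, compute rhs = x³ + 12·x + 2 mod 17, then count y ∈ F_17 with y² ≡ rhs.
  x = 0: rhs = 2, matching y values: 6, 11 (2 points).
  x = 1: rhs = 15, matching y values: 7, 10 (2 points).
  x = 2: rhs = 0, matching y values: 0 (1 points).
  x = 3: rhs = 14, matching y values: none (0 points).
  x = 4: rhs = 12, matching y values: none (0 points).
  x = 5: rhs = 0, matching y values: 0 (1 points).
  x = 6: rhs = 1, matching y values: 1, 16 (2 points).
  x = 7: rhs = 4, matching y values: 2, 15 (2 points).
  x = 8: rhs = 15, matching y values: 7, 10 (2 points).
  x = 9: rhs = 6, matching y values: none (0 points).
  x = 10: rhs = 0, matching y values: 0 (1 points).
  x = 11: rhs = 3, matching y values: none (0 points).
  x = 12: rhs = 4, matching y values: 2, 15 (2 points).
  x = 13: rhs = 9, matching y values: 3, 14 (2 points).
  x = 14: rhs = 7, matching y values: none (0 points).
  x = 15: rhs = 4, matching y values: 2, 15 (2 points).
  x = 16: rhs = 6, matching y values: none (0 points).
Total affine count: 19.
Full point count |E(F_17)| = 19 + 1 = 20.
Hasse bound: |20 − (17+1)| = |2| = 2 ≤ 2√17 ≈ 8.2462 ✓.


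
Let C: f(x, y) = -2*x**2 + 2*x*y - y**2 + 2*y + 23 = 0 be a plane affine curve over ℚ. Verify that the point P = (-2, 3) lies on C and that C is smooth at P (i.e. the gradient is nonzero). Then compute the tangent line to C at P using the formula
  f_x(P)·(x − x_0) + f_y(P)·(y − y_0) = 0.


Tangent line at P: 14*x - 8*y + 52 = 0.

Step 1: f(-2, 3) = 0, so P lies on C.
Step 2: partial derivatives
  f_x(x, y) = -4*x + 2*y, f_y(x, y) = 2*x - 2*y + 2.
  f_x(P) = 14, f_y(P) = -8 (gradient nonzero, so P is smooth).
Step 3: tangent line at P: 14·(x − -2) + -8·(y − 3) = 0.
Expanding: 14*x - 8*y + 52 = 0.


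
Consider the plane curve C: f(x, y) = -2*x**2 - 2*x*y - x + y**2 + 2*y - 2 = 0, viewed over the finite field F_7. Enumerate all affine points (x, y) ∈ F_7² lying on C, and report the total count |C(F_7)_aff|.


Affine F_7-points: {(6, 5)}; count = 1.

For each of the 49 pairs (x, y) ∈ F_7², evaluate f(x, y) mod 7. Record the zeros.
  x = 0: [0↦5, 1↦1, 2↦6, 3↦6, 4↦1, 5↦5, 6↦4]  zeros at y ∈ ∅
  x = 1: [0↦2, 1↦3, 2↦6, 3↦4, 4↦4, 5↦6, 6↦3]  zeros at y ∈ ∅
  x = 2: [0↦2, 1↦1, 2↦2, 3↦5, 4↦3, 5↦3, 6↦5]  zeros at y ∈ ∅
  x = 3: [0↦5, 1↦2, 2↦1, 3↦2, 4↦5, 5↦3, 6↦3]  zeros at y ∈ ∅
  x = 4: [0↦4, 1↦6, 2↦3, 3↦2, 4↦3, 5↦6, 6↦4]  zeros at y ∈ ∅
  x = 5: [0↦6, 1↦6, 2↦1, 3↦5, 4↦4, 5↦5, 6↦1]  zeros at y ∈ ∅
  x = 6: [0↦4, 1↦2, 2↦2, 3↦4, 4↦1, 5↦0, 6↦1]  zeros at y ∈ {5}
Collecting zeros: affine points = {(6, 5)}.
Total count |C(F_7)_aff| = 1.


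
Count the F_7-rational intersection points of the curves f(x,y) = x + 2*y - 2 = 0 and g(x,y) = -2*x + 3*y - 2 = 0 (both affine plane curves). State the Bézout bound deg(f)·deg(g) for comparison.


Common zeros: ∅; count = 0; Bézout bound = 1.

deg(f) = 1, deg(g) = 1, so Bézout bound = 1.
Scan x ∈ F_7. For each x, list the y ∈ F_7 with f(x, y) ≡ 0 and those with g(x, y) ≡ 0 (mod 7); the common zeros in that column are the intersection.
  x = 0: f ≡ 0 at y ∈ {1}; g ≡ 0 at y ∈ {3}; common: ∅.
  x = 1: f ≡ 0 at y ∈ {4}; g ≡ 0 at y ∈ {6}; common: ∅.
  x = 2: f ≡ 0 at y ∈ {0}; g ≡ 0 at y ∈ {2}; common: ∅.
  x = 3: f ≡ 0 at y ∈ {3}; g ≡ 0 at y ∈ {5}; common: ∅.
  x = 4: f ≡ 0 at y ∈ {6}; g ≡ 0 at y ∈ {1}; common: ∅.
  x = 5: f ≡ 0 at y ∈ {2}; g ≡ 0 at y ∈ {4}; common: ∅.
  x = 6: f ≡ 0 at y ∈ {5}; g ≡ 0 at y ∈ {0}; common: ∅.
Collecting: common zeros = ∅, so the count is 0.
Comparison with the Bézout bound: 0 ≤ 1 = deg(f)·deg(g), as expected for curves with no common component (the affine F_7-count falls short of the bound because intersections may lie at infinity, over extension fields, or carry multiplicity).


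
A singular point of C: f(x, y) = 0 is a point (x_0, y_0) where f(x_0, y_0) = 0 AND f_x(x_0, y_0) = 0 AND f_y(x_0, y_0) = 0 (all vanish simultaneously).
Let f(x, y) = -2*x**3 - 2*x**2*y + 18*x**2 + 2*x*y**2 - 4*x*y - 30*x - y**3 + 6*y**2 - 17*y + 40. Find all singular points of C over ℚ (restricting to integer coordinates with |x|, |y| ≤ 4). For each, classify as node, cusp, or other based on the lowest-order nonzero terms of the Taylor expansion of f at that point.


Singular points: {(2, 3)}; classification: cusp.

Compute partial derivatives:
  f_x = -6*x**2 - 4*x*y + 36*x + 2*y**2 - 4*y - 30.
  f_y = -2*x**2 + 4*x*y - 4*x - 3*y**2 + 12*y - 17.
Scan x_0 ∈ {−4, ..., 4}. For each x_0, f_y(x_0, y) is a polynomial in y; find its integer roots y ∈ {−4, ..., 4}, then test f_x and f at those candidates.
  x = -4: f_y(-4, y) = -3*y**2 - 4*y - 33; no integer root y with |y| ≤ 4.
  x = -3: f_y(-3, y) = -3*y**2 - 23; no integer root y with |y| ≤ 4.
  x = -2: f_y(-2, y) = -3*y**2 + 4*y - 17; no integer root y with |y| ≤ 4.
  x = -1: f_y(-1, y) = -3*y**2 + 8*y - 15; no integer root y with |y| ≤ 4.
  x = 0: f_y(0, y) = -3*y**2 + 12*y - 17; no integer root y with |y| ≤ 4.
  x = 1: f_y(1, y) = -3*y**2 + 16*y - 23; no integer root y with |y| ≤ 4.
  x = 2: f_y(2, y) = -3*y**2 + 20*y - 33; vanishes at y ∈ {3}. (2, 3): f_x = 0, f = 0 — SINGULAR.
  x = 3: f_y(3, y) = -3*y**2 + 24*y - 47; no integer root y with |y| ≤ 4.
  x = 4: f_y(4, y) = -3*y**2 + 28*y - 65; no integer root y with |y| ≤ 4.
Only singular point on the grid: (2, 3).
Classify: substitute x = 2 + u, y = 3 + v and expand: f = -2*u**3 - 2*u**2*v + 2*u*v**2 - v**3 + v**2.
No constant or linear terms (consistent with a singular point). Quadratic part: v**2. Cubic part: -2*u**3 - 2*u**2*v + 2*u*v**2 - v**3.
The quadratic part v**2 is a perfect square, so there is a single (double) tangent line v = 0, i.e. y = 3. Restricting the cubic part to that line (v = 0) leaves -2*u**3 ≠ 0, so f is not divisible by v and the branch is v² ≈ 2*u**3 to lowest order — this is a cusp.
Classification: cusp.


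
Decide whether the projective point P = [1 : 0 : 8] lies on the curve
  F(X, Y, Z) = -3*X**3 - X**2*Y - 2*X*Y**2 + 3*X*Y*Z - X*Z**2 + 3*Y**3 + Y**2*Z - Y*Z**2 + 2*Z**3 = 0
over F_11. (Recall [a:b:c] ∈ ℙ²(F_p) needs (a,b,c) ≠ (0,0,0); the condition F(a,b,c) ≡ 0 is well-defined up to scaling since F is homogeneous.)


F(1,0,8) ≡ 0 (mod 11); P is on the curve.

Evaluate F(1, 0, 8) term-by-term (mod 11).
  -3*X**3 ↦ -3·1·1·1 = -3
  -X**2*Y ↦ -1·1·0·1 = 0
  -2*X*Y**2 ↦ -2·1·0·1 = 0
  3*X*Y*Z ↦ 3·1·0·8 = 0
  -X*Z**2 ↦ -1·1·1·64 = -64
  3*Y**3 ↦ 3·1·0·1 = 0
  Y**2*Z ↦ 1·1·0·8 = 0
  -Y*Z**2 ↦ -1·1·0·64 = 0
  2*Z**3 ↦ 2·1·1·512 = 1024
Sum: F(1, 0, 8) = (-3) + (0) + (0) + (0) + (-64) + (0) + (0) + (0) + (1024) = 957.
Reducing mod 11: 957 ≡ 0 (mod 11).
Since F(a, b, c) ≡ 0 (mod 11), P lies on the curve.


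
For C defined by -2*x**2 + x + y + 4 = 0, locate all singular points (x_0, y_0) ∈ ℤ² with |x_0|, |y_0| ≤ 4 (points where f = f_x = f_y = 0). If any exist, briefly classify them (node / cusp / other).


No singular points in the scanned grid; C is smooth there.

Compute partial derivatives:
  f_x = 1 - 4*x.
  f_y = 1.
f_y = 1 is a nonzero constant, so f_y never vanishes: no point (x, y) can satisfy f = f_x = f_y = 0. In particular no (x, y) ∈ {−4, ..., 4}² is singular; the curve is smooth.


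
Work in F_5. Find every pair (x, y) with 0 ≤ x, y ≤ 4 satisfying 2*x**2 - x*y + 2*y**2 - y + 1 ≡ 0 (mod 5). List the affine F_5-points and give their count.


Affine F_5-points: {(1, 3), (3, 3), (3, 4), (4, 1), (4, 4)}; count = 5.

For each of the 25 pairs (x, y) ∈ F_5², evaluate f(x, y) mod 5. Record the zeros.
  x = 0: [0↦1, 1↦2, 2↦2, 3↦1, 4↦4]  zeros at y ∈ ∅
  x = 1: [0↦3, 1↦3, 2↦2, 3↦0, 4↦2]  zeros at y ∈ {3}
  x = 2: [0↦4, 1↦3, 2↦1, 3↦3, 4↦4]  zeros at y ∈ ∅
  x = 3: [0↦4, 1↦2, 2↦4, 3↦0, 4↦0]  zeros at y ∈ {3, 4}
  x = 4: [0↦3, 1↦0, 2↦1, 3↦1, 4↦0]  zeros at y ∈ {1, 4}
Collecting zeros: affine points = {(1, 3), (3, 3), (3, 4), (4, 1), (4, 4)}.
Total count |C(F_5)_aff| = 5.


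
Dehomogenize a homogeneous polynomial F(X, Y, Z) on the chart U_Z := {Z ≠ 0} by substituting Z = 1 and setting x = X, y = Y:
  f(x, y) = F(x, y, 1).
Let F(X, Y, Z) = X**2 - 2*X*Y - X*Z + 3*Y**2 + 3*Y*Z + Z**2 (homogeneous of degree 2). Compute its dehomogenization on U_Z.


f(x, y) = x**2 - 2*x*y - x + 3*y**2 + 3*y + 1

On U_Z we set Z = 1. Each monomial c·X^i·Y^j·Z^k in F becomes c·x^i·y^j·1^k = c·x^i·y^j.
Substituting Z = 1: F(X, Y, 1) = x**2 - 2*x*y - x + 3*y**2 + 3*y + 1.
Note: deg(f) ≤ deg(F) = 2; strict inequality happens when F is divisible by Z (lost terms).


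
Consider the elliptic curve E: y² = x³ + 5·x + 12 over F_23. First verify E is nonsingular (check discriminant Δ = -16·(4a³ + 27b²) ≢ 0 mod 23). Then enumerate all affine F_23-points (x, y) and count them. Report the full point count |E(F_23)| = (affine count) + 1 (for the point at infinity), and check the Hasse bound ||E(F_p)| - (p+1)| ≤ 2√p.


Affine points = {(0, 9), (0, 14), (1, 8), (1, 15), (3, 10), (3, 13), (4, 2), (4, 21), (5, 1), (5, 22), (8, 9), (8, 14), (9, 2), (9, 21), (10, 2), (10, 21), (11, 8), (11, 15), (12, 11), (12, 12), (15, 9), (15, 14), (16, 5), (16, 18), (18, 0), (20, 4), (20, 19), (22, 11), (22, 12)}; affine count = 29; |E(F_23)| = 30.

Discriminant check: Δ ∝ 4a³ + 27b² = 4·5³ + 27·12² = 4·125 + 27·144 ≡ 18 (mod 23). Nonzero ⇒ E is nonsingular.
For each x ∈ F_23, compute rhs = x³ + 5·x + 12 mod 23, then count y ∈ F_23 with y² ≡ rhs.
  x = 0: rhs = 12, matching y values: 9, 14 (2 points).
  x = 1: rhs = 18, matching y values: 8, 15 (2 points).
  x = 2: rhs = 7, matching y values: none (0 points).
  x = 3: rhs = 8, matching y values: 10, 13 (2 points).
  x = 4: rhs = 4, matching y values: 2, 21 (2 points).
  x = 5: rhs = 1, matching y values: 1, 22 (2 points).
  x = 6: rhs = 5, matching y values: none (0 points).
  x = 7: rhs = 22, matching y values: none (0 points).
  x = 8: rhs = 12, matching y values: 9, 14 (2 points).
  x = 9: rhs = 4, matching y values: 2, 21 (2 points).
  x = 10: rhs = 4, matching y values: 2, 21 (2 points).
  x = 11: rhs = 18, matching y values: 8, 15 (2 points).
  x = 12: rhs = 6, matching y values: 11, 12 (2 points).
  x = 13: rhs = 20, matching y values: none (0 points).
  x = 14: rhs = 20, matching y values: none (0 points).
  x = 15: rhs = 12, matching y values: 9, 14 (2 points).
  x = 16: rhs = 2, matching y values: 5, 18 (2 points).
  x = 17: rhs = 19, matching y values: none (0 points).
  x = 18: rhs = 0, matching y values: 0 (1 points).
  x = 19: rhs = 20, matching y values: none (0 points).
  x = 20: rhs = 16, matching y values: 4, 19 (2 points).
  x = 21: rhs = 17, matching y values: none (0 points).
  x = 22: rhs = 6, matching y values: 11, 12 (2 points).
Total affine count: 29.
Full point count |E(F_23)| = 29 + 1 = 30.
Hasse bound: |30 − (23+1)| = |6| = 6 ≤ 2√23 ≈ 9.5917 ✓.


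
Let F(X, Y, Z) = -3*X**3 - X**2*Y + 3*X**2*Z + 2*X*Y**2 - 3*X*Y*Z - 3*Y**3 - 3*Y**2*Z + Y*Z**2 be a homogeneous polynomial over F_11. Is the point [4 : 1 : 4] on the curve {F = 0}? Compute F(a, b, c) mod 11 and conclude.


F(4,1,4) ≡ 0 (mod 11); P is on the curve.

Evaluate F(4, 1, 4) term-by-term (mod 11).
  -3*X**3 ↦ -3·64·1·1 = -192
  -X**2*Y ↦ -1·16·1·1 = -16
  3*X**2*Z ↦ 3·16·1·4 = 192
  2*X*Y**2 ↦ 2·4·1·1 = 8
  -3*X*Y*Z ↦ -3·4·1·4 = -48
  -3*Y**3 ↦ -3·1·1·1 = -3
  -3*Y**2*Z ↦ -3·1·1·4 = -12
  Y*Z**2 ↦ 1·1·1·16 = 16
Sum: F(4, 1, 4) = (-192) + (-16) + (192) + (8) + (-48) + (-3) + (-12) + (16) = -55.
Reducing mod 11: -55 ≡ 0 (mod 11).
Since F(a, b, c) ≡ 0 (mod 11), P lies on the curve.


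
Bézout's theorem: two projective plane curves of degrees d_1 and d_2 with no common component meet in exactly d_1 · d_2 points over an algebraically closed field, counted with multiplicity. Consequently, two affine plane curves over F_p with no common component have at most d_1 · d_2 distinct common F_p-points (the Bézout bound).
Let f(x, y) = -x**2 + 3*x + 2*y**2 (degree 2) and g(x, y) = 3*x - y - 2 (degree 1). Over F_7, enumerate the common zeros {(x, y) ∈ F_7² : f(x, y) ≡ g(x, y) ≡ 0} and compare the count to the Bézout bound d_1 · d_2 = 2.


Common zeros: {(3, 0), (4, 3)}; count = 2; Bézout bound = 2.

deg(f) = 2, deg(g) = 1, so Bézout bound = 2.
Scan x ∈ F_7. For each x, list the y ∈ F_7 with f(x, y) ≡ 0 and those with g(x, y) ≡ 0 (mod 7); the common zeros in that column are the intersection.
  x = 0: f ≡ 0 at y ∈ {0}; g ≡ 0 at y ∈ {5}; common: ∅.
  x = 1: f ≡ 0 at y ∈ ∅; g ≡ 0 at y ∈ {1}; common: ∅.
  x = 2: f ≡ 0 at y ∈ ∅; g ≡ 0 at y ∈ {4}; common: ∅.
  x = 3: f ≡ 0 at y ∈ {0}; g ≡ 0 at y ∈ {0}; common: {0}.
  x = 4: f ≡ 0 at y ∈ {3, 4}; g ≡ 0 at y ∈ {3}; common: {3}.
  x = 5: f ≡ 0 at y ∈ ∅; g ≡ 0 at y ∈ {6}; common: ∅.
  x = 6: f ≡ 0 at y ∈ {3, 4}; g ≡ 0 at y ∈ {2}; common: ∅.
Collecting: common zeros = {(3, 0), (4, 3)}, so the count is 2.
Comparison with the Bézout bound: 2 ≤ 2 = deg(f)·deg(g), as expected for curves with no common component (the bound is attained).


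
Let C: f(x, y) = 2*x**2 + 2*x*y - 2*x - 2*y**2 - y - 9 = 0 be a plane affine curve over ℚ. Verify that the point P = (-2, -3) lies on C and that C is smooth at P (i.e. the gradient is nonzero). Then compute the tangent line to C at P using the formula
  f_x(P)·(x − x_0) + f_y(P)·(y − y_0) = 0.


Tangent line at P: -16*x + 7*y - 11 = 0.

Step 1: f(-2, -3) = 0, so P lies on C.
Step 2: partial derivatives
  f_x(x, y) = 4*x + 2*y - 2, f_y(x, y) = 2*x - 4*y - 1.
  f_x(P) = -16, f_y(P) = 7 (gradient nonzero, so P is smooth).
Step 3: tangent line at P: -16·(x − -2) + 7·(y − -3) = 0.
Expanding: -16*x + 7*y - 11 = 0.


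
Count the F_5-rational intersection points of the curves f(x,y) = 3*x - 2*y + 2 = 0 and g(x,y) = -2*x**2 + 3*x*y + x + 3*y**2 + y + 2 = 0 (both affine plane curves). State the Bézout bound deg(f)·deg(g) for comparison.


Common zeros: ∅; count = 0; Bézout bound = 2.

deg(f) = 1, deg(g) = 2, so Bézout bound = 2.
Scan x ∈ F_5. For each x, list the y ∈ F_5 with f(x, y) ≡ 0 and those with g(x, y) ≡ 0 (mod 5); the common zeros in that column are the intersection.
  x = 0: f ≡ 0 at y ∈ {1}; g ≡ 0 at y ∈ ∅; common: ∅.
  x = 1: f ≡ 0 at y ∈ {0}; g ≡ 0 at y ∈ {3, 4}; common: ∅.
  x = 2: f ≡ 0 at y ∈ {4}; g ≡ 0 at y ∈ ∅; common: ∅.
  x = 3: f ≡ 0 at y ∈ {3}; g ≡ 0 at y ∈ {1, 4}; common: ∅.
  x = 4: f ≡ 0 at y ∈ {2}; g ≡ 0 at y ∈ {1, 3}; common: ∅.
Collecting: common zeros = ∅, so the count is 0.
Comparison with the Bézout bound: 0 ≤ 2 = deg(f)·deg(g), as expected for curves with no common component (the affine F_5-count falls short of the bound because intersections may lie at infinity, over extension fields, or carry multiplicity).


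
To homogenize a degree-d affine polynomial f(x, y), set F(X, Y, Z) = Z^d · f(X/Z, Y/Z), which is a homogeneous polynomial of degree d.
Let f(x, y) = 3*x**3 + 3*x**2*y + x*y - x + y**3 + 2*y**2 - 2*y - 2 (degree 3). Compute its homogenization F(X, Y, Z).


F(X, Y, Z) = 3*X**3 + 3*X**2*Y + X*Y*Z - X*Z**2 + Y**3 + 2*Y**2*Z - 2*Y*Z**2 - 2*Z**3

deg(f) = 3.
Substitute x = X/Z, y = Y/Z into f, then multiply by Z^3.
  monomial 3·x^3·y^0 ↦ 3·X^3·Y^0·Z^0.
  monomial 3·x^2·y^1 ↦ 3·X^2·Y^1·Z^0.
  monomial 1·x^1·y^1 ↦ 1·X^1·Y^1·Z^1.
  monomial -1·x^1·y^0 ↦ -1·X^1·Y^0·Z^2.
  monomial 1·x^0·y^3 ↦ 1·X^0·Y^3·Z^0.
  monomial 2·x^0·y^2 ↦ 2·X^0·Y^2·Z^1.
  monomial -2·x^0·y^1 ↦ -2·X^0·Y^1·Z^2.
  monomial -2·x^0·y^0 ↦ -2·X^0·Y^0·Z^3.
Collecting: F(X, Y, Z) = 3*X**3 + 3*X**2*Y + X*Y*Z - X*Z**2 + Y**3 + 2*Y**2*Z - 2*Y*Z**2 - 2*Z**3.


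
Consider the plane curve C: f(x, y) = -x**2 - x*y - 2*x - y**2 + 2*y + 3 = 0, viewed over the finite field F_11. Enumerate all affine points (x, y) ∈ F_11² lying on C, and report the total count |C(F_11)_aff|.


Affine F_11-points: {(0, 3), (0, 10), (1, 0), (1, 1), (6, 3), (6, 4), (7, 1), (7, 5), (8, 0), (8, 5), (10, 4), (10, 10)}; count = 12.

For each of the 121 pairs (x, y) ∈ F_11², evaluate f(x, y) mod 11. Record the zeros.
  x = 0: [0↦3, 1↦4, 2↦3, 3↦0, 4↦6, 5↦10, 6↦1, 7↦1, 8↦10, 9↦6, 10↦0]  zeros at y ∈ {3, 10}
  x = 1: [0↦0, 1↦0, 2↦9, 3↦5, 4↦10, 5↦2, 6↦3, 7↦2, 8↦10, 9↦5, 10↦9]  zeros at y ∈ {0, 1}
  x = 2: [0↦6, 1↦5, 2↦2, 3↦8, 4↦1, 5↦3, 6↦3, 7↦1, 8↦8, 9↦2, 10↦5]  zeros at y ∈ ∅
  x = 3: [0↦10, 1↦8, 2↦4, 3↦9, 4↦1, 5↦2, 6↦1, 7↦9, 8↦4, 9↦8, 10↦10]  zeros at y ∈ ∅
  x = 4: [0↦1, 1↦9, 2↦4, 3↦8, 4↦10, 5↦10, 6↦8, 7↦4, 8↦9, 9↦1, 10↦2]  zeros at y ∈ ∅
  x = 5: [0↦1, 1↦8, 2↦2, 3↦5, 4↦6, 5↦5, 6↦2, 7↦8, 8↦1, 9↦3, 10↦3]  zeros at y ∈ ∅
  x = 6: [0↦10, 1↦5, 2↦9, 3↦0, 4↦0, 5↦9, 6↦5, 7↦10, 8↦2, 9↦3, 10↦2]  zeros at y ∈ {3, 4}
  x = 7: [0↦6, 1↦0, 2↦3, 3↦4, 4↦3, 5↦0, 6↦6, 7↦10, 8↦1, 9↦1, 10↦10]  zeros at y ∈ {1, 5}
  x = 8: [0↦0, 1↦4, 2↦6, 3↦6, 4↦4, 5↦0, 6↦5, 7↦8, 8↦9, 9↦8, 10↦5]  zeros at y ∈ {0, 5}
  x = 9: [0↦3, 1↦6, 2↦7, 3↦6, 4↦3, 5↦9, 6↦2, 7↦4, 8↦4, 9↦2, 10↦9]  zeros at y ∈ ∅
  x = 10: [0↦4, 1↦6, 2↦6, 3↦4, 4↦0, 5↦5, 6↦8, 7↦9, 8↦8, 9↦5, 10↦0]  zeros at y ∈ {4, 10}
Collecting zeros: affine points = {(0, 3), (0, 10), (1, 0), (1, 1), (6, 3), (6, 4), (7, 1), (7, 5), (8, 0), (8, 5), (10, 4), (10, 10)}.
Total count |C(F_11)_aff| = 12.


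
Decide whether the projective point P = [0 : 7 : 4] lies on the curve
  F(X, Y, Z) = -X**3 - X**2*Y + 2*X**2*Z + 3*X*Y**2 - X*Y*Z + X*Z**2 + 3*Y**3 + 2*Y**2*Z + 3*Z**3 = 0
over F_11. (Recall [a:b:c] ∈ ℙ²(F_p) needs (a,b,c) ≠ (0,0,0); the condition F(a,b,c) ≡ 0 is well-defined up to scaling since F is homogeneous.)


F(0,7,4) ≡ 7 (mod 11); P is NOT on the curve.

Evaluate F(0, 7, 4) term-by-term (mod 11).
  -X**3 ↦ -1·0·1·1 = 0
  -X**2*Y ↦ -1·0·7·1 = 0
  2*X**2*Z ↦ 2·0·1·4 = 0
  3*X*Y**2 ↦ 3·0·49·1 = 0
  -X*Y*Z ↦ -1·0·7·4 = 0
  X*Z**2 ↦ 1·0·1·16 = 0
  3*Y**3 ↦ 3·1·343·1 = 1029
  2*Y**2*Z ↦ 2·1·49·4 = 392
  3*Z**3 ↦ 3·1·1·64 = 192
Sum: F(0, 7, 4) = (0) + (0) + (0) + (0) + (0) + (0) + (1029) + (392) + (192) = 1613.
Reducing mod 11: 1613 ≡ 7 (mod 11).
Since F(a, b, c) ≡ 7 ≠ 0 (mod 11), P does NOT lie on the curve.


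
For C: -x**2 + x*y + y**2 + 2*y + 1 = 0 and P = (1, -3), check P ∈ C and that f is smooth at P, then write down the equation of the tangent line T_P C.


Tangent line at P: -5*x - 3*y - 4 = 0.

Step 1: f(1, -3) = 0, so P lies on C.
Step 2: partial derivatives
  f_x(x, y) = -2*x + y, f_y(x, y) = x + 2*y + 2.
  f_x(P) = -5, f_y(P) = -3 (gradient nonzero, so P is smooth).
Step 3: tangent line at P: -5·(x − 1) + -3·(y − -3) = 0.
Expanding: -5*x - 3*y - 4 = 0.


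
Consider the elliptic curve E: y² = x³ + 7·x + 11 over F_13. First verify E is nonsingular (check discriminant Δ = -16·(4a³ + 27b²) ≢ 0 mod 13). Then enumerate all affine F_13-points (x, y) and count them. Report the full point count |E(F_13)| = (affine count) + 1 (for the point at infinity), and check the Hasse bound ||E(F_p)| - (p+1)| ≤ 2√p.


Affine points = {(4, 5), (4, 8), (6, 3), (6, 10), (7, 0), (9, 6), (9, 7), (12, 4), (12, 9)}; affine count = 9; |E(F_13)| = 10.

Discriminant check: Δ ∝ 4a³ + 27b² = 4·7³ + 27·11² = 4·343 + 27·121 ≡ 11 (mod 13). Nonzero ⇒ E is nonsingular.
For each x ∈ F_13, compute rhs = x³ + 7·x + 11 mod 13, then count y ∈ F_13 with y² ≡ rhs.
  x = 0: rhs = 11, matching y values: none (0 points).
  x = 1: rhs = 6, matching y values: none (0 points).
  x = 2: rhs = 7, matching y values: none (0 points).
  x = 3: rhs = 7, matching y values: none (0 points).
  x = 4: rhs = 12, matching y values: 5, 8 (2 points).
  x = 5: rhs = 2, matching y values: none (0 points).
  x = 6: rhs = 9, matching y values: 3, 10 (2 points).
  x = 7: rhs = 0, matching y values: 0 (1 points).
  x = 8: rhs = 7, matching y values: none (0 points).
  x = 9: rhs = 10, matching y values: 6, 7 (2 points).
  x = 10: rhs = 2, matching y values: none (0 points).
  x = 11: rhs = 2, matching y values: none (0 points).
  x = 12: rhs = 3, matching y values: 4, 9 (2 points).
Total affine count: 9.
Full point count |E(F_13)| = 9 + 1 = 10.
Hasse bound: |10 − (13+1)| = |-4| = 4 ≤ 2√13 ≈ 7.2111 ✓.


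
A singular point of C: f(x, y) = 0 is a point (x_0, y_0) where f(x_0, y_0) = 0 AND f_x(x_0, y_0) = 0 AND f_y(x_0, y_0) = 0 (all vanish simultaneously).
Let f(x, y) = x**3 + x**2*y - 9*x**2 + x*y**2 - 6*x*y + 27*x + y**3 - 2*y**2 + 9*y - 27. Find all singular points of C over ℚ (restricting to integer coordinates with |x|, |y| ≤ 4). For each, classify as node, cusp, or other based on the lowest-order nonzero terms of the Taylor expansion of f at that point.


Singular points: {(3, 0)}; classification: cusp.

Compute partial derivatives:
  f_x = 3*x**2 + 2*x*y - 18*x + y**2 - 6*y + 27.
  f_y = x**2 + 2*x*y - 6*x + 3*y**2 - 4*y + 9.
Scan x_0 ∈ {−4, ..., 4}. For each x_0, f_y(x_0, y) is a polynomial in y; find its integer roots y ∈ {−4, ..., 4}, then test f_x and f at those candidates.
  x = -4: f_y(-4, y) = 3*y**2 - 12*y + 49; no integer root y with |y| ≤ 4.
  x = -3: f_y(-3, y) = 3*y**2 - 10*y + 36; no integer root y with |y| ≤ 4.
  x = -2: f_y(-2, y) = 3*y**2 - 8*y + 25; no integer root y with |y| ≤ 4.
  x = -1: f_y(-1, y) = 3*y**2 - 6*y + 16; no integer root y with |y| ≤ 4.
  x = 0: f_y(0, y) = 3*y**2 - 4*y + 9; no integer root y with |y| ≤ 4.
  x = 1: f_y(1, y) = 3*y**2 - 2*y + 4; no integer root y with |y| ≤ 4.
  x = 2: f_y(2, y) = 3*y**2 + 1; no integer root y with |y| ≤ 4.
  x = 3: f_y(3, y) = 3*y**2 + 2*y; vanishes at y ∈ {0}. (3, 0): f_x = 0, f = 0 — SINGULAR.
  x = 4: f_y(4, y) = 3*y**2 + 4*y + 1; vanishes at y ∈ {-1}. (4, -1): f_x = 2 ≠ 0.
Only singular point on the grid: (3, 0).
Classify: substitute x = 3 + u, y = 0 + v and expand: f = u**3 + u**2*v + u*v**2 + v**3 + v**2.
No constant or linear terms (consistent with a singular point). Quadratic part: v**2. Cubic part: u**3 + u**2*v + u*v**2 + v**3.
The quadratic part v**2 is a perfect square, so there is a single (double) tangent line v = 0, i.e. y = 0. Restricting the cubic part to that line (v = 0) leaves u**3 ≠ 0, so f is not divisible by v and the branch is v² ≈ -u**3 to lowest order — this is a cusp.
Classification: cusp.


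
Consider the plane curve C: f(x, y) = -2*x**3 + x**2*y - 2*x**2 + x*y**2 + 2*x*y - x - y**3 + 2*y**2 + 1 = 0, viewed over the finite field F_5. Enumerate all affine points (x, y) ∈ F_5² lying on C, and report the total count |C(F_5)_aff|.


Affine F_5-points: {(1, 3), (2, 0), (3, 1), (4, 4)}; count = 4.

For each of the 25 pairs (x, y) ∈ F_5², evaluate f(x, y) mod 5. Record the zeros.
  x = 0: [0↦1, 1↦2, 2↦1, 3↦2, 4↦4]  zeros at y ∈ ∅
  x = 1: [0↦1, 1↦1, 2↦1, 3↦0, 4↦2]  zeros at y ∈ {3}
  x = 2: [0↦0, 1↦1, 2↦4, 3↦3, 4↦2]  zeros at y ∈ {0}
  x = 3: [0↦1, 1↦0, 2↦3, 3↦4, 4↦2]  zeros at y ∈ {1}
  x = 4: [0↦2, 1↦1, 2↦1, 3↦1, 4↦0]  zeros at y ∈ {4}
Collecting zeros: affine points = {(1, 3), (2, 0), (3, 1), (4, 4)}.
Total count |C(F_5)_aff| = 4.


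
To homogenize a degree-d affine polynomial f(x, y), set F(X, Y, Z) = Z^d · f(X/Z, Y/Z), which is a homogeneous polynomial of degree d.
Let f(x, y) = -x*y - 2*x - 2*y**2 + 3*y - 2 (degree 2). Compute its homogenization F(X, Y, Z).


F(X, Y, Z) = -X*Y - 2*X*Z - 2*Y**2 + 3*Y*Z - 2*Z**2

deg(f) = 2.
Substitute x = X/Z, y = Y/Z into f, then multiply by Z^2.
  monomial -1·x^1·y^1 ↦ -1·X^1·Y^1·Z^0.
  monomial -2·x^1·y^0 ↦ -2·X^1·Y^0·Z^1.
  monomial -2·x^0·y^2 ↦ -2·X^0·Y^2·Z^0.
  monomial 3·x^0·y^1 ↦ 3·X^0·Y^1·Z^1.
  monomial -2·x^0·y^0 ↦ -2·X^0·Y^0·Z^2.
Collecting: F(X, Y, Z) = -X*Y - 2*X*Z - 2*Y**2 + 3*Y*Z - 2*Z**2.


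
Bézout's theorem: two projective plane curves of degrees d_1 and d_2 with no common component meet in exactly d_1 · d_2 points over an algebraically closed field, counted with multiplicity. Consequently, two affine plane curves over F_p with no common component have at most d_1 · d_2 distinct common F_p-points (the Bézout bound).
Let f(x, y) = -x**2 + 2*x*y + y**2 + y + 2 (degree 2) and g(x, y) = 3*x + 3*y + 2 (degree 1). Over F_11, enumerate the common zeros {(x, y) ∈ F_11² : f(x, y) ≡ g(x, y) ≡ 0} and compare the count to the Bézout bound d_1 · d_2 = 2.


Common zeros: {(1, 2), (4, 10)}; count = 2; Bézout bound = 2.

deg(f) = 2, deg(g) = 1, so Bézout bound = 2.
Scan x ∈ F_11. For each x, list the y ∈ F_11 with f(x, y) ≡ 0 and those with g(x, y) ≡ 0 (mod 11); the common zeros in that column are the intersection.
  x = 0: f ≡ 0 at y ∈ {4, 6}; g ≡ 0 at y ∈ {3}; common: ∅.
  x = 1: f ≡ 0 at y ∈ {2, 6}; g ≡ 0 at y ∈ {2}; common: {2}.
  x = 2: f ≡ 0 at y ∈ {3}; g ≡ 0 at y ∈ {1}; common: ∅.
  x = 3: f ≡ 0 at y ∈ {2}; g ≡ 0 at y ∈ {0}; common: ∅.
  x = 4: f ≡ 0 at y ∈ {3, 10}; g ≡ 0 at y ∈ {10}; common: {10}.
  x = 5: f ≡ 0 at y ∈ {1, 10}; g ≡ 0 at y ∈ {9}; common: ∅.
  x = 6: f ≡ 0 at y ∈ ∅; g ≡ 0 at y ∈ {8}; common: ∅.
  x = 7: f ≡ 0 at y ∈ ∅; g ≡ 0 at y ∈ {7}; common: ∅.
  x = 8: f ≡ 0 at y ∈ {1, 4}; g ≡ 0 at y ∈ {6}; common: ∅.
  x = 9: f ≡ 0 at y ∈ ∅; g ≡ 0 at y ∈ {5}; common: ∅.
  x = 10: f ≡ 0 at y ∈ ∅; g ≡ 0 at y ∈ {4}; common: ∅.
Collecting: common zeros = {(1, 2), (4, 10)}, so the count is 2.
Comparison with the Bézout bound: 2 ≤ 2 = deg(f)·deg(g), as expected for curves with no common component (the bound is attained).


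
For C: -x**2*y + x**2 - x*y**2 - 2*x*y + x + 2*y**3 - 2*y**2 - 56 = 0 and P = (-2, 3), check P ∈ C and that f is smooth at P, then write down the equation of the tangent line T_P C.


Tangent line at P: -6*x + 54*y - 174 = 0.

Step 1: f(-2, 3) = 0, so P lies on C.
Step 2: partial derivatives
  f_x(x, y) = -2*x*y + 2*x - y**2 - 2*y + 1, f_y(x, y) = -x**2 - 2*x*y - 2*x + 6*y**2 - 4*y.
  f_x(P) = -6, f_y(P) = 54 (gradient nonzero, so P is smooth).
Step 3: tangent line at P: -6·(x − -2) + 54·(y − 3) = 0.
Expanding: -6*x + 54*y - 174 = 0.


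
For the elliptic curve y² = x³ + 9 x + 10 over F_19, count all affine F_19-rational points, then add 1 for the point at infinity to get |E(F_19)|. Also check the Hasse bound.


Affine points = {(1, 1), (1, 18), (2, 6), (2, 13), (3, 8), (3, 11), (5, 3), (5, 16), (7, 6), (7, 13), (8, 9), (8, 10), (10, 6), (10, 13), (13, 5), (13, 14), (14, 7), (14, 12), (15, 9), (15, 10), (18, 0)}; affine count = 21; |E(F_19)| = 22.

Discriminant check: Δ ∝ 4a³ + 27b² = 4·9³ + 27·10² = 4·729 + 27·100 ≡ 11 (mod 19). Nonzero ⇒ E is nonsingular.
For each x ∈ F_19, compute rhs = x³ + 9·x + 10 mod 19, then count y ∈ F_19 with y² ≡ rhs.
  x = 0: rhs = 10, matching y values: none (0 points).
  x = 1: rhs = 1, matching y values: 1, 18 (2 points).
  x = 2: rhs = 17, matching y values: 6, 13 (2 points).
  x = 3: rhs = 7, matching y values: 8, 11 (2 points).
  x = 4: rhs = 15, matching y values: none (0 points).
  x = 5: rhs = 9, matching y values: 3, 16 (2 points).
  x = 6: rhs = 14, matching y values: none (0 points).
  x = 7: rhs = 17, matching y values: 6, 13 (2 points).
  x = 8: rhs = 5, matching y values: 9, 10 (2 points).
  x = 9: rhs = 3, matching y values: none (0 points).
  x = 10: rhs = 17, matching y values: 6, 13 (2 points).
  x = 11: rhs = 15, matching y values: none (0 points).
  x = 12: rhs = 3, matching y values: none (0 points).
  x = 13: rhs = 6, matching y values: 5, 14 (2 points).
  x = 14: rhs = 11, matching y values: 7, 12 (2 points).
  x = 15: rhs = 5, matching y values: 9, 10 (2 points).
  x = 16: rhs = 13, matching y values: none (0 points).
  x = 17: rhs = 3, matching y values: none (0 points).
  x = 18: rhs = 0, matching y values: 0 (1 points).
Total affine count: 21.
Full point count |E(F_19)| = 21 + 1 = 22.
Hasse bound: |22 − (19+1)| = |2| = 2 ≤ 2√19 ≈ 8.7178 ✓.
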